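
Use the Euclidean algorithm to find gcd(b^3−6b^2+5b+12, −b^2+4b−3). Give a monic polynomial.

By polynomial division,
  b^3−6b^2+5b+12 = (−b+2)(−b^2+4b−3) + (−6b+18)
  −b^2+4b−3 = ((1/6)b−1/6)(−6b+18) + (0)
Last nonzero remainder: −6b+18. Dividing through by −6 gives the monic gcd b−3.

b−3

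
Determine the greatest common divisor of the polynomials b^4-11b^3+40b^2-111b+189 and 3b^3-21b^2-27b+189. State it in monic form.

Euclidean algorithm in ℚ[b]:
  b^4-11b^3+40b^2-111b+189 = ((1/3)b-4/3)(3b^3-21b^2-27b+189) + (21b^2-210b+441)
  3b^3-21b^2-27b+189 = ((1/7)b+3/7)(21b^2-210b+441) + (0)
Last nonzero remainder: 21b^2-210b+441. Dividing through by 21 gives the monic gcd b^2-10b+21.

b^2-10b+21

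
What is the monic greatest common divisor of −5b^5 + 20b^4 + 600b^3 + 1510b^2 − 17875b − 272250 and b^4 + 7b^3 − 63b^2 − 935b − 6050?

b^3 − 3b^2 − 33b − 605

Apply the Euclidean algorithm:
  −5b^5 + 20b^4 + 600b^3 + 1510b^2 − 17875b − 272250 = (−5b + 55)(b^4 + 7b^3 − 63b^2 − 935b − 6050) + (−100b^3 + 300b^2 + 3300b + 60500)
  b^4 + 7b^3 − 63b^2 − 935b − 6050 = (−(1/100)b − 1/10)(−100b^3 + 300b^2 + 3300b + 60500) + (0)
Last nonzero remainder: −100b^3 + 300b^2 + 3300b + 60500. Dividing through by −100 gives the monic gcd b^3 − 3b^2 − 33b − 605.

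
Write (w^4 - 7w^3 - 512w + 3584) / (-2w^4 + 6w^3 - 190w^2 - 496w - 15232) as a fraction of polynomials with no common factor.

(-w^2 + 15w - 56)/(2w^2 - 22w + 238)

Repeated division with remainder:
  w^4 - 7w^3 - 512w + 3584 = (-1/2)(-2w^4 + 6w^3 - 190w^2 - 496w - 15232) + (-4w^3 - 95w^2 - 760w - 4032)
  -2w^4 + 6w^3 - 190w^2 - 496w - 15232 = ((1/2)w - 107/8)(-4w^3 - 95w^2 - 760w - 4032) + (-(8645/8)w^2 - 8645w - 69160)
  -4w^3 - 95w^2 - 760w - 4032 = ((32/8645)w + 72/1235)(-(8645/8)w^2 - 8645w - 69160) + (0)
Last nonzero remainder: -(8645/8)w^2 - 8645w - 69160. Dividing through by -8645/8 gives the monic gcd w^2 + 8w + 64.
Cancel w^2 + 8w + 64 from numerator and denominator to get the reduced form.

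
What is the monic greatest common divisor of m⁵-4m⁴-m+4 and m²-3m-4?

m²-3m-4

Repeated division with remainder:
  m⁵-4m⁴-m+4 = (m³-m²+m-1)(m²-3m-4) + (0)
The last nonzero remainder m²-3m-4 is already monic.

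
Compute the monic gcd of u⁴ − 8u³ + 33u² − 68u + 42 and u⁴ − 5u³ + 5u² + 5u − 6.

u² − 4u + 3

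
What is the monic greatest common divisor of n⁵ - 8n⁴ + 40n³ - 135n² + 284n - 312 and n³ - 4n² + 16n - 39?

n³ - 4n² + 16n - 39

Euclidean algorithm in ℚ[n]:
  n⁵ - 8n⁴ + 40n³ - 135n² + 284n - 312 = (n² - 4n + 8)(n³ - 4n² + 16n - 39) + (0)
The last nonzero remainder n³ - 4n² + 16n - 39 is already monic.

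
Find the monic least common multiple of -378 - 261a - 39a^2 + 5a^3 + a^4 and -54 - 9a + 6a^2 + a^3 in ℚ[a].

1134 + 405a - 144a^2 - 54a^3 + 2a^4 + a^5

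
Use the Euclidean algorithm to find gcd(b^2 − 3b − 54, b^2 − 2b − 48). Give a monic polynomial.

b + 6

By polynomial division,
  b^2 − 3b − 54 = (b^2 − 2b − 48) + (−b − 6)
  b^2 − 2b − 48 = (−b + 8)(−b − 6) + (0)
Last nonzero remainder: −b − 6. Dividing through by −1 gives the monic gcd b + 6.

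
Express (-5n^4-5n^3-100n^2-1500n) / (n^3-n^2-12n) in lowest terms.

(-5n^3-5n^2-100n-1500)/(n^2-n-12)

Repeated division with remainder:
  -5n^4-5n^3-100n^2-1500n = (-5n-10)(n^3-n^2-12n) + (-170n^2-1620n)
  n^3-n^2-12n = (-(1/170)n+179/2890)(-170n^2-1620n) + ((25530/289)n)
  -170n^2-1620n = (-(4913/2553)n-15606/851)((25530/289)n) + (0)
Last nonzero remainder: (25530/289)n. Dividing through by 25530/289 gives the monic gcd n.
Cancel n from numerator and denominator to get the reduced form.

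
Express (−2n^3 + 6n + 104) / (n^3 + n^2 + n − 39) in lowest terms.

(−2n + 8)/(n − 3)

Repeated division with remainder:
  −2n^3 + 6n + 104 = (−2)(n^3 + n^2 + n − 39) + (2n^2 + 8n + 26)
  n^3 + n^2 + n − 39 = ((1/2)n − 3/2)(2n^2 + 8n + 26) + (0)
Last nonzero remainder: 2n^2 + 8n + 26. Dividing through by 2 gives the monic gcd n^2 + 4n + 13.
Cancel n^2 + 4n + 13 from numerator and denominator to get the reduced form.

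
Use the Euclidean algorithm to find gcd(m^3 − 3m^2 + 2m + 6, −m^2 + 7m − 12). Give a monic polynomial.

1

Apply the Euclidean algorithm:
  m^3 − 3m^2 + 2m + 6 = (−m − 4)(−m^2 + 7m − 12) + (18m − 42)
  −m^2 + 7m − 12 = (−(1/18)m + 7/27)(18m − 42) + (−10/9)
  18m − 42 = (−(81/5)m + 189/5)(−10/9) + (0)
The last nonzero remainder is the constant −10/9, so the polynomials are coprime and gcd = 1.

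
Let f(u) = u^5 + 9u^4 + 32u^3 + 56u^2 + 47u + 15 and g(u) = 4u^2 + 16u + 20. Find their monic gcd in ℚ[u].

u^2 + 4u + 5

Apply the Euclidean algorithm:
  u^5 + 9u^4 + 32u^3 + 56u^2 + 47u + 15 = ((1/4)u^3 + (5/4)u^2 + (7/4)u + 3/4)(4u^2 + 16u + 20) + (0)
Last nonzero remainder: 4u^2 + 16u + 20. Dividing through by 4 gives the monic gcd u^2 + 4u + 5.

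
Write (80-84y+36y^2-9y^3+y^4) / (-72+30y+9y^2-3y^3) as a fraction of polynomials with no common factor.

(-10+3y-y^2)/(9+3y)

By polynomial division,
  y^4-9y^3+36y^2-84y+80 = (-(1/3)y+2)(-3y^3+9y^2+30y-72) + (28y^2-168y+224)
  -3y^3+9y^2+30y-72 = (-(3/28)y-9/28)(28y^2-168y+224) + (0)
Last nonzero remainder: 28y^2-168y+224. Dividing through by 28 gives the monic gcd y^2-6y+8.
Cancel y^2-6y+8 from numerator and denominator to get the reduced form.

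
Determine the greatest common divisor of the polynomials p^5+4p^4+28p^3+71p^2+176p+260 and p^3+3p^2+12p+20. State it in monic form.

p^3+3p^2+12p+20

By polynomial division,
  p^5+4p^4+28p^3+71p^2+176p+260 = (p^2+p+13)(p^3+3p^2+12p+20) + (0)
The last nonzero remainder p^3+3p^2+12p+20 is already monic.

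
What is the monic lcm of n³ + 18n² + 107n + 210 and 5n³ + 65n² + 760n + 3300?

n⁵ + 25n⁴ + 343n³ + 2939n² + 13240n + 23100

By polynomial division,
  n³ + 18n² + 107n + 210 = (1/5)(5n³ + 65n² + 760n + 3300) + (5n² − 45n − 450)
  5n³ + 65n² + 760n + 3300 = (n + 22)(5n² − 45n − 450) + (2200n + 13200)
  5n² − 45n − 450 = ((1/440)n − 3/88)(2200n + 13200) + (0)
Last nonzero remainder: 2200n + 13200. Dividing through by 2200 gives the monic gcd n + 6.
Then lcm(f, g) = f·g / gcd(f, g); expanding and making the result monic gives the answer.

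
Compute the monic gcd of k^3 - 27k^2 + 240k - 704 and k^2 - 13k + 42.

Repeated division with remainder:
  k^3 - 27k^2 + 240k - 704 = (k - 14)(k^2 - 13k + 42) + (16k - 116)
  k^2 - 13k + 42 = ((1/16)k - 23/64)(16k - 116) + (5/16)
  16k - 116 = ((256/5)k - 1856/5)(5/16) + (0)
The last nonzero remainder is the constant 5/16, so the polynomials are coprime and gcd = 1.

1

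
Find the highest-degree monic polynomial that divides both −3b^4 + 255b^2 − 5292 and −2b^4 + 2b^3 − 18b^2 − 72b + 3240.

By polynomial division,
  −3b^4 + 255b^2 − 5292 = (3/2)(−2b^4 + 2b^3 − 18b^2 − 72b + 3240) + (−3b^3 + 282b^2 + 108b − 10152)
  −2b^4 + 2b^3 − 18b^2 − 72b + 3240 = ((2/3)b + 62)(−3b^3 + 282b^2 + 108b − 10152) + (−17574b^2 + 632664)
  −3b^3 + 282b^2 + 108b − 10152 = ((1/5858)b − 47/2929)(−17574b^2 + 632664) + (0)
Last nonzero remainder: −17574b^2 + 632664. Dividing through by −17574 gives the monic gcd b^2 − 36.

b^2 − 36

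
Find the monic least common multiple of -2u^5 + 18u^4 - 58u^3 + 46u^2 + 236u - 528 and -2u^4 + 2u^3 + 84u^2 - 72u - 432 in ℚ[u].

Repeated division with remainder:
  -2u^5 + 18u^4 - 58u^3 + 46u^2 + 236u - 528 = (u - 8)(-2u^4 + 2u^3 + 84u^2 - 72u - 432) + (-126u^3 + 790u^2 + 92u - 3984)
  -2u^4 + 2u^3 + 84u^2 - 72u - 432 = ((1/63)u + 332/3969)(-126u^3 + 790u^2 + 92u - 3984) + ((65320/3969)u^2 - (65320/3969)u - 130640/1323)
  -126u^3 + 790u^2 + 92u - 3984 = (-(250047/32660)u + 329427/8165)((65320/3969)u^2 - (65320/3969)u - 130640/1323) + (0)
Last nonzero remainder: (65320/3969)u^2 - (65320/3969)u - 130640/1323. Dividing through by 65320/3969 gives the monic gcd u^2 - u - 6.
Then lcm(f, g) = f·g / gcd(f, g); expanding and making the result monic gives the answer.

u^7 - 9u^6 - 7u^5 + 301u^4 - 1162u^3 + 1092u^2 + 4248u - 9504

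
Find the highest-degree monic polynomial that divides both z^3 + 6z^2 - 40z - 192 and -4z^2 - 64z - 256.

z + 8

By polynomial division,
  z^3 + 6z^2 - 40z - 192 = (-(1/4)z + 5/2)(-4z^2 - 64z - 256) + (56z + 448)
  -4z^2 - 64z - 256 = (-(1/14)z - 4/7)(56z + 448) + (0)
Last nonzero remainder: 56z + 448. Dividing through by 56 gives the monic gcd z + 8.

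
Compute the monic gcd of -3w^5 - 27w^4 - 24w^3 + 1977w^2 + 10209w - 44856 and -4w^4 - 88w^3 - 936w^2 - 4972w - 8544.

w^3 + 19w^2 + 177w + 712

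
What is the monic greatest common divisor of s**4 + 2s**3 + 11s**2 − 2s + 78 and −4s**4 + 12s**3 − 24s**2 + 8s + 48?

Repeated division with remainder:
  s**4 + 2s**3 + 11s**2 − 2s + 78 = (−1/4)(−4s**4 + 12s**3 − 24s**2 + 8s + 48) + (5s**3 + 5s**2 + 90)
  −4s**4 + 12s**3 − 24s**2 + 8s + 48 = (−(4/5)s + 16/5)(5s**3 + 5s**2 + 90) + (−40s**2 + 80s − 240)
  5s**3 + 5s**2 + 90 = (−(1/8)s − 3/8)(−40s**2 + 80s − 240) + (0)
Last nonzero remainder: −40s**2 + 80s − 240. Dividing through by −40 gives the monic gcd s**2 − 2s + 6.

s**2 − 2s + 6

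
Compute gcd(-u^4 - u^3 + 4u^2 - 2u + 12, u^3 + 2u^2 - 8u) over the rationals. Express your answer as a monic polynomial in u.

Apply the Euclidean algorithm:
  -u^4 - u^3 + 4u^2 - 2u + 12 = (-u + 1)(u^3 + 2u^2 - 8u) + (-6u^2 + 6u + 12)
  u^3 + 2u^2 - 8u = (-(1/6)u - 1/2)(-6u^2 + 6u + 12) + (-3u + 6)
  -6u^2 + 6u + 12 = (2u + 2)(-3u + 6) + (0)
Last nonzero remainder: -3u + 6. Dividing through by -3 gives the monic gcd u - 2.

u - 2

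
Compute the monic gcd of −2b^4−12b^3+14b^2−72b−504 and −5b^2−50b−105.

Apply the Euclidean algorithm:
  −2b^4−12b^3+14b^2−72b−504 = ((2/5)b^2−(8/5)b+24/5)(−5b^2−50b−105) + (0)
Last nonzero remainder: −5b^2−50b−105. Dividing through by −5 gives the monic gcd b^2+10b+21.

b^2+10b+21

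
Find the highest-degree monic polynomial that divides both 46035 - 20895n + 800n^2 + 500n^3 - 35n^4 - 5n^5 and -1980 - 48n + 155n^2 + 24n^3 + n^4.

Euclidean algorithm in ℚ[n]:
  -5n^5 - 35n^4 + 500n^3 + 800n^2 - 20895n + 46035 = (-5n + 85)(n^4 + 24n^3 + 155n^2 - 48n - 1980) + (-765n^3 - 12615n^2 - 26715n + 214335)
  n^4 + 24n^3 + 155n^2 - 48n - 1980 = (-(1/765)n - 383/39015)(-765n^3 - 12615n^2 - 26715n + 214335) + (-(9779/2601)n^2 - (78232/2601)n + 107569/867)
  -765n^3 - 12615n^2 - 26715n + 214335 = ((1989765/9779)n + 16893495/9779)(-(9779/2601)n^2 - (78232/2601)n + 107569/867) + (0)
Last nonzero remainder: -(9779/2601)n^2 - (78232/2601)n + 107569/867. Dividing through by -9779/2601 gives the monic gcd n^2 + 8n - 33.

-33 + 8n + n^2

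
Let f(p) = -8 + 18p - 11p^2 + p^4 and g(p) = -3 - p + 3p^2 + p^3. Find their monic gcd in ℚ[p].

-1 + p

Repeated division with remainder:
  p^4 - 11p^2 + 18p - 8 = (p - 3)(p^3 + 3p^2 - p - 3) + (-p^2 + 18p - 17)
  p^3 + 3p^2 - p - 3 = (-p - 21)(-p^2 + 18p - 17) + (360p - 360)
  -p^2 + 18p - 17 = (-(1/360)p + 17/360)(360p - 360) + (0)
Last nonzero remainder: 360p - 360. Dividing through by 360 gives the monic gcd p - 1.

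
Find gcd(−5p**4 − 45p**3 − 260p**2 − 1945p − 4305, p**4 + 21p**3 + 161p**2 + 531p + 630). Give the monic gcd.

p**2 + 10p + 21

Apply the Euclidean algorithm:
  −5p**4 − 45p**3 − 260p**2 − 1945p − 4305 = (−5)(p**4 + 21p**3 + 161p**2 + 531p + 630) + (60p**3 + 545p**2 + 710p − 1155)
  p**4 + 21p**3 + 161p**2 + 531p + 630 = ((1/60)p + 143/720)(60p**3 + 545p**2 + 710p − 1155) + ((5893/144)p**2 + (29465/72)p + 41251/48)
  60p**3 + 545p**2 + 710p − 1155 = ((8640/5893)p − 7920/5893)((5893/144)p**2 + (29465/72)p + 41251/48) + (0)
Last nonzero remainder: (5893/144)p**2 + (29465/72)p + 41251/48. Dividing through by 5893/144 gives the monic gcd p**2 + 10p + 21.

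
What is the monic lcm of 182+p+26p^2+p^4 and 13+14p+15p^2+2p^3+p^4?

Euclidean algorithm in ℚ[p]:
  p^4+26p^2+p+182 = (p^4+2p^3+15p^2+14p+13) + (−2p^3+11p^2−13p+169)
  p^4+2p^3+15p^2+14p+13 = (−(1/2)p−15/4)(−2p^3+11p^2−13p+169) + ((199/4)p^2+(199/4)p+2587/4)
  −2p^3+11p^2−13p+169 = (−(8/199)p+52/199)((199/4)p^2+(199/4)p+2587/4) + (0)
Last nonzero remainder: (199/4)p^2+(199/4)p+2587/4. Dividing through by 199/4 gives the monic gcd p^2+p+13.
Then lcm(f, g) = f·g / gcd(f, g); expanding and making the result monic gives the answer.

182+183p+209p^2+27p^3+27p^4+p^5+p^6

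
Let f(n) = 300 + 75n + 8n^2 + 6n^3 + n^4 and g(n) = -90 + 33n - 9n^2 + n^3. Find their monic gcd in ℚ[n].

15 - 3n + n^2

Euclidean algorithm in ℚ[n]:
  n^4 + 6n^3 + 8n^2 + 75n + 300 = (n + 15)(n^3 - 9n^2 + 33n - 90) + (110n^2 - 330n + 1650)
  n^3 - 9n^2 + 33n - 90 = ((1/110)n - 3/55)(110n^2 - 330n + 1650) + (0)
Last nonzero remainder: 110n^2 - 330n + 1650. Dividing through by 110 gives the monic gcd n^2 - 3n + 15.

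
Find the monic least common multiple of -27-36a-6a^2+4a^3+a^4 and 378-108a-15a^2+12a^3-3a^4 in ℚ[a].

-378-396a+33a^2+44a^3-8a^4+a^6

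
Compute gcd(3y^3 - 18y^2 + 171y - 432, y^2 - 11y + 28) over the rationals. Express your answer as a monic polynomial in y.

1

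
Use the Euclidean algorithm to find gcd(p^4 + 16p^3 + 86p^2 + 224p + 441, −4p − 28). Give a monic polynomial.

p + 7

Repeated division with remainder:
  p^4 + 16p^3 + 86p^2 + 224p + 441 = (−(1/4)p^3 − (9/4)p^2 − (23/4)p − 63/4)(−4p − 28) + (0)
Last nonzero remainder: −4p − 28. Dividing through by −4 gives the monic gcd p + 7.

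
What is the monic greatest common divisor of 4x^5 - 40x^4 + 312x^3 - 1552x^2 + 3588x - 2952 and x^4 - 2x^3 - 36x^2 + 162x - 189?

x^2 - 6x + 9

By polynomial division,
  4x^5 - 40x^4 + 312x^3 - 1552x^2 + 3588x - 2952 = (4x - 32)(x^4 - 2x^3 - 36x^2 + 162x - 189) + (392x^3 - 3352x^2 + 9528x - 9000)
  x^4 - 2x^3 - 36x^2 + 162x - 189 = ((1/392)x + 321/19208)(392x^3 - 3352x^2 + 9528x - 9000) + (-(10296/2401)x^2 + (61776/2401)x - 92664/2401)
  392x^3 - 3352x^2 + 9528x - 9000 = (-(117649/1287)x + 300125/1287)(-(10296/2401)x^2 + (61776/2401)x - 92664/2401) + (0)
Last nonzero remainder: -(10296/2401)x^2 + (61776/2401)x - 92664/2401. Dividing through by -10296/2401 gives the monic gcd x^2 - 6x + 9.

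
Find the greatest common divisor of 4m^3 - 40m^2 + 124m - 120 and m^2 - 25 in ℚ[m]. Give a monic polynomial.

Repeated division with remainder:
  4m^3 - 40m^2 + 124m - 120 = (4m - 40)(m^2 - 25) + (224m - 1120)
  m^2 - 25 = ((1/224)m + 5/224)(224m - 1120) + (0)
Last nonzero remainder: 224m - 1120. Dividing through by 224 gives the monic gcd m - 5.

m - 5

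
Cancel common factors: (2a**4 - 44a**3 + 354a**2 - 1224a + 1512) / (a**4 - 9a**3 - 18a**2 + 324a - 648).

Apply the Euclidean algorithm:
  2a**4 - 44a**3 + 354a**2 - 1224a + 1512 = (2)(a**4 - 9a**3 - 18a**2 + 324a - 648) + (-26a**3 + 390a**2 - 1872a + 2808)
  a**4 - 9a**3 - 18a**2 + 324a - 648 = (-(1/26)a - 3/13)(-26a**3 + 390a**2 - 1872a + 2808) + (0)
Last nonzero remainder: -26a**3 + 390a**2 - 1872a + 2808. Dividing through by -26 gives the monic gcd a**3 - 15a**2 + 72a - 108.
Cancel a**3 - 15a**2 + 72a - 108 from numerator and denominator to get the reduced form.

(2a - 14)/(a + 6)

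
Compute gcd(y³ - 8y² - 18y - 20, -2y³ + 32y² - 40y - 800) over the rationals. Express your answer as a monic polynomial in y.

y - 10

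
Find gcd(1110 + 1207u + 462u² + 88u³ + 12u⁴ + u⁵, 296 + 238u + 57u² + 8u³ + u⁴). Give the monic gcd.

Apply the Euclidean algorithm:
  u⁵ + 12u⁴ + 88u³ + 462u² + 1207u + 1110 = (u + 4)(u⁴ + 8u³ + 57u² + 238u + 296) + (−u³ − 4u² − 41u − 74)
  u⁴ + 8u³ + 57u² + 238u + 296 = (−u − 4)(−u³ − 4u² − 41u − 74) + (0)
Last nonzero remainder: −u³ − 4u² − 41u − 74. Dividing through by −1 gives the monic gcd u³ + 4u² + 41u + 74.

74 + 41u + 4u² + u³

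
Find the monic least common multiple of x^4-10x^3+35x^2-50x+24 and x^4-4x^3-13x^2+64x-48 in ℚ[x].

x^5-6x^4-5x^3+90x^2-176x+96

Apply the Euclidean algorithm:
  x^4-10x^3+35x^2-50x+24 = (x^4-4x^3-13x^2+64x-48) + (-6x^3+48x^2-114x+72)
  x^4-4x^3-13x^2+64x-48 = (-(1/6)x-2/3)(-6x^3+48x^2-114x+72) + (0)
Last nonzero remainder: -6x^3+48x^2-114x+72. Dividing through by -6 gives the monic gcd x^3-8x^2+19x-12.
Then lcm(f, g) = f·g / gcd(f, g); expanding and making the result monic gives the answer.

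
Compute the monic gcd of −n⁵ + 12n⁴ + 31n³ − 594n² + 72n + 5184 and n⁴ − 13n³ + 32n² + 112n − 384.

n³ − 9n² − 4n + 96

Repeated division with remainder:
  −n⁵ + 12n⁴ + 31n³ − 594n² + 72n + 5184 = (−n − 1)(n⁴ − 13n³ + 32n² + 112n − 384) + (50n³ − 450n² − 200n + 4800)
  n⁴ − 13n³ + 32n² + 112n − 384 = ((1/50)n − 2/25)(50n³ − 450n² − 200n + 4800) + (0)
Last nonzero remainder: 50n³ − 450n² − 200n + 4800. Dividing through by 50 gives the monic gcd n³ − 9n² − 4n + 96.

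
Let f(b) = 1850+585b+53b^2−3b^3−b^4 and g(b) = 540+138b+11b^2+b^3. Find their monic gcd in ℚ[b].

5+b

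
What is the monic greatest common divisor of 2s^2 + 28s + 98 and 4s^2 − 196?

Apply the Euclidean algorithm:
  2s^2 + 28s + 98 = (1/2)(4s^2 − 196) + (28s + 196)
  4s^2 − 196 = ((1/7)s − 1)(28s + 196) + (0)
Last nonzero remainder: 28s + 196. Dividing through by 28 gives the monic gcd s + 7.

s + 7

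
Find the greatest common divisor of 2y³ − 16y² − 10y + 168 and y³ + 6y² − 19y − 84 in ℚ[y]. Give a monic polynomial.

y² − y − 12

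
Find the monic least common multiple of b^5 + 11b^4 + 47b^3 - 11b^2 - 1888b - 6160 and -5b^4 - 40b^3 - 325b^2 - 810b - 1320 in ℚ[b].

Euclidean algorithm in ℚ[b]:
  b^5 + 11b^4 + 47b^3 - 11b^2 - 1888b - 6160 = (-(1/5)b - 3/5)(-5b^4 - 40b^3 - 325b^2 - 810b - 1320) + (-42b^3 - 368b^2 - 2638b - 6952)
  -5b^4 - 40b^3 - 325b^2 - 810b - 1320 = ((5/42)b - 40/441)(-42b^3 - 368b^2 - 2638b - 6952) + (-(19550/441)b^2 - (97750/441)b - 860200/441)
  -42b^3 - 368b^2 - 2638b - 6952 = ((9261/9775)b + 34839/9775)(-(19550/441)b^2 - (97750/441)b - 860200/441) + (0)
Last nonzero remainder: -(19550/441)b^2 - (97750/441)b - 860200/441. Dividing through by -19550/441 gives the monic gcd b^2 + 5b + 44.
Then lcm(f, g) = f·g / gcd(f, g); expanding and making the result monic gives the answer.

b^7 + 14b^6 + 86b^5 + 196b^4 - 1639b^3 - 11890b^2 - 29808b - 36960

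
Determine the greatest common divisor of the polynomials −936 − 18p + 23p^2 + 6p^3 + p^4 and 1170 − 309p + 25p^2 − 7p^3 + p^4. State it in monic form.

Euclidean algorithm in ℚ[p]:
  p^4 + 6p^3 + 23p^2 − 18p − 936 = (p^4 − 7p^3 + 25p^2 − 309p + 1170) + (13p^3 − 2p^2 + 291p − 2106)
  p^4 − 7p^3 + 25p^2 − 309p + 1170 = ((1/13)p − 89/169)(13p^3 − 2p^2 + 291p − 2106) + ((264/169)p^2 + (1056/169)p + 792/13)
  13p^3 − 2p^2 + 291p − 2106 = ((2197/264)p − 1521/44)((264/169)p^2 + (1056/169)p + 792/13) + (0)
Last nonzero remainder: (264/169)p^2 + (1056/169)p + 792/13. Dividing through by 264/169 gives the monic gcd p^2 + 4p + 39.

39 + 4p + p^2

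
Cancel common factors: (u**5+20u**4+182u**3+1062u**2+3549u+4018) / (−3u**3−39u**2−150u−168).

(−u**3−11u**2−69u−287)/(3u+12)

Euclidean algorithm in ℚ[u]:
  u**5+20u**4+182u**3+1062u**2+3549u+4018 = (−(1/3)u**2−(7/3)u−41/3)(−3u**3−39u**2−150u−168) + (123u**2+1107u+1722)
  −3u**3−39u**2−150u−168 = (−(1/41)u−4/41)(123u**2+1107u+1722) + (0)
Last nonzero remainder: 123u**2+1107u+1722. Dividing through by 123 gives the monic gcd u**2+9u+14.
Cancel u**2+9u+14 from numerator and denominator to get the reduced form.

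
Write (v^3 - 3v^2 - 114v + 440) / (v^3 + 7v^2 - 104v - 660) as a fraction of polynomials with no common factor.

(v - 4)/(v + 6)

By polynomial division,
  v^3 - 3v^2 - 114v + 440 = (v^3 + 7v^2 - 104v - 660) + (-10v^2 - 10v + 1100)
  v^3 + 7v^2 - 104v - 660 = (-(1/10)v - 3/5)(-10v^2 - 10v + 1100) + (0)
Last nonzero remainder: -10v^2 - 10v + 1100. Dividing through by -10 gives the monic gcd v^2 + v - 110.
Cancel v^2 + v - 110 from numerator and denominator to get the reduced form.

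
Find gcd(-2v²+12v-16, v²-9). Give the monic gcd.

1

Repeated division with remainder:
  -2v²+12v-16 = (-2)(v²-9) + (12v-34)
  v²-9 = ((1/12)v+17/72)(12v-34) + (-35/36)
  12v-34 = (-(432/35)v+1224/35)(-35/36) + (0)
The last nonzero remainder is the constant -35/36, so the polynomials are coprime and gcd = 1.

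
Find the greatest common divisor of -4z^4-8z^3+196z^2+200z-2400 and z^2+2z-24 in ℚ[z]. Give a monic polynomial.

z^2+2z-24

Euclidean algorithm in ℚ[z]:
  -4z^4-8z^3+196z^2+200z-2400 = (-4z^2+100)(z^2+2z-24) + (0)
The last nonzero remainder z^2+2z-24 is already monic.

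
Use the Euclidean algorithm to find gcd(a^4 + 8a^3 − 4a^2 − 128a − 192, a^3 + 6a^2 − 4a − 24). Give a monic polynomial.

a^2 + 8a + 12

Repeated division with remainder:
  a^4 + 8a^3 − 4a^2 − 128a − 192 = (a + 2)(a^3 + 6a^2 − 4a − 24) + (−12a^2 − 96a − 144)
  a^3 + 6a^2 − 4a − 24 = (−(1/12)a + 1/6)(−12a^2 − 96a − 144) + (0)
Last nonzero remainder: −12a^2 − 96a − 144. Dividing through by −12 gives the monic gcd a^2 + 8a + 12.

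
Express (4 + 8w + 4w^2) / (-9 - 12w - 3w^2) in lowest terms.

Euclidean algorithm in ℚ[w]:
  4w^2 + 8w + 4 = (-4/3)(-3w^2 - 12w - 9) + (-8w - 8)
  -3w^2 - 12w - 9 = ((3/8)w + 9/8)(-8w - 8) + (0)
Last nonzero remainder: -8w - 8. Dividing through by -8 gives the monic gcd w + 1.
Cancel w + 1 from numerator and denominator to get the reduced form.

(-4 - 4w)/(9 + 3w)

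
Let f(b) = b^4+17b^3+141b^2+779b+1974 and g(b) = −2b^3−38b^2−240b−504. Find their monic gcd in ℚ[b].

b^2+13b+42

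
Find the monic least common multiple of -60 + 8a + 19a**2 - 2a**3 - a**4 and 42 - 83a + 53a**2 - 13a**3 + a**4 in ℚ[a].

Euclidean algorithm in ℚ[a]:
  -a**4 - 2a**3 + 19a**2 + 8a - 60 = (-1)(a**4 - 13a**3 + 53a**2 - 83a + 42) + (-15a**3 + 72a**2 - 75a - 18)
  a**4 - 13a**3 + 53a**2 - 83a + 42 = (-(1/15)a + 41/75)(-15a**3 + 72a**2 - 75a - 18) + ((216/25)a**2 - (216/5)a + 1296/25)
  -15a**3 + 72a**2 - 75a - 18 = (-(125/72)a - 25/72)((216/25)a**2 - (216/5)a + 1296/25) + (0)
Last nonzero remainder: (216/25)a**2 - (216/5)a + 1296/25. Dividing through by 216/25 gives the monic gcd a**2 - 5a + 6.
Then lcm(f, g) = f·g / gcd(f, g); expanding and making the result monic gives the answer.

420 - 536a - 9a**2 + 158a**3 - 28a**4 - 6a**5 + a**6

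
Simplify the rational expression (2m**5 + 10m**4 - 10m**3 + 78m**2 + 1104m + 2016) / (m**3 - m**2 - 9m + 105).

(2m**3 + 22m**2 + 80m + 96)/(m + 5)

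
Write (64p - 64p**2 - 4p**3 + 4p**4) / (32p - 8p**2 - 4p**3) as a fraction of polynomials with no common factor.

(-4 + 5p - p**2)/(-2 + p)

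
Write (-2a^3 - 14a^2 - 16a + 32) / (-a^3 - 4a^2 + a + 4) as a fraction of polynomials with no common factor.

(2a + 8)/(a + 1)

Apply the Euclidean algorithm:
  -2a^3 - 14a^2 - 16a + 32 = (2)(-a^3 - 4a^2 + a + 4) + (-6a^2 - 18a + 24)
  -a^3 - 4a^2 + a + 4 = ((1/6)a + 1/6)(-6a^2 - 18a + 24) + (0)
Last nonzero remainder: -6a^2 - 18a + 24. Dividing through by -6 gives the monic gcd a^2 + 3a - 4.
Cancel a^2 + 3a - 4 from numerator and denominator to get the reduced form.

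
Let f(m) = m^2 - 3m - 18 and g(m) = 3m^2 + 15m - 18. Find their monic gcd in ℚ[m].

Euclidean algorithm in ℚ[m]:
  m^2 - 3m - 18 = (1/3)(3m^2 + 15m - 18) + (-8m - 12)
  3m^2 + 15m - 18 = (-(3/8)m - 21/16)(-8m - 12) + (-135/4)
  -8m - 12 = ((32/135)m + 16/45)(-135/4) + (0)
The last nonzero remainder is the constant -135/4, so the polynomials are coprime and gcd = 1.

1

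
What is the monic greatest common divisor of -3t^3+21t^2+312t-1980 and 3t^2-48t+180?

t-6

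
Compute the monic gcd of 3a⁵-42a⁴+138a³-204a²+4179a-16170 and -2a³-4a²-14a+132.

a²+5a+22

Repeated division with remainder:
  3a⁵-42a⁴+138a³-204a²+4179a-16170 = (-(3/2)a²+24a-213/2)(-2a³-4a²-14a+132) + (-96a²-480a-2112)
  -2a³-4a²-14a+132 = ((1/48)a-1/16)(-96a²-480a-2112) + (0)
Last nonzero remainder: -96a²-480a-2112. Dividing through by -96 gives the monic gcd a²+5a+22.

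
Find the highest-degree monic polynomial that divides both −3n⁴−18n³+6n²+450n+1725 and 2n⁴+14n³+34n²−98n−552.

n²+6n+23

Euclidean algorithm in ℚ[n]:
  −3n⁴−18n³+6n²+450n+1725 = (−3/2)(2n⁴+14n³+34n²−98n−552) + (3n³+57n²+303n+897)
  2n⁴+14n³+34n²−98n−552 = ((2/3)n−8)(3n³+57n²+303n+897) + (288n²+1728n+6624)
  3n³+57n²+303n+897 = ((1/96)n+13/96)(288n²+1728n+6624) + (0)
Last nonzero remainder: 288n²+1728n+6624. Dividing through by 288 gives the monic gcd n²+6n+23.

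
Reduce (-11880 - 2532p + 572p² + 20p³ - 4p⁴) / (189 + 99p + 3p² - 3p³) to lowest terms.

(3960 - 476p - 32p² + 4p³)/(-63 - 12p + 3p²)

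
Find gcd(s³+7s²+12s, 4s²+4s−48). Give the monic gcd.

Euclidean algorithm in ℚ[s]:
  s³+7s²+12s = ((1/4)s+3/2)(4s²+4s−48) + (18s+72)
  4s²+4s−48 = ((2/9)s−2/3)(18s+72) + (0)
Last nonzero remainder: 18s+72. Dividing through by 18 gives the monic gcd s+4.

s+4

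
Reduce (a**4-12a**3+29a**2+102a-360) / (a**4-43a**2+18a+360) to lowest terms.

Euclidean algorithm in ℚ[a]:
  a**4-12a**3+29a**2+102a-360 = (a**4-43a**2+18a+360) + (-12a**3+72a**2+84a-720)
  a**4-43a**2+18a+360 = (-(1/12)a-1/2)(-12a**3+72a**2+84a-720) + (0)
Last nonzero remainder: -12a**3+72a**2+84a-720. Dividing through by -12 gives the monic gcd a**3-6a**2-7a+60.
Cancel a**3-6a**2-7a+60 from numerator and denominator to get the reduced form.

(a-6)/(a+6)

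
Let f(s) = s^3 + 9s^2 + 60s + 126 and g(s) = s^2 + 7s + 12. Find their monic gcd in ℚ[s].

s + 3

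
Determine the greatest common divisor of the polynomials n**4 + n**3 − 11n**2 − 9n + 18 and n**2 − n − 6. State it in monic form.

n**2 − n − 6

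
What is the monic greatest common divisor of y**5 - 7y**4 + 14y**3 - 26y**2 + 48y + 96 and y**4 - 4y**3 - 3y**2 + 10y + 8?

y**2 - 3y - 4

Euclidean algorithm in ℚ[y]:
  y**5 - 7y**4 + 14y**3 - 26y**2 + 48y + 96 = (y - 3)(y**4 - 4y**3 - 3y**2 + 10y + 8) + (5y**3 - 45y**2 + 70y + 120)
  y**4 - 4y**3 - 3y**2 + 10y + 8 = ((1/5)y + 1)(5y**3 - 45y**2 + 70y + 120) + (28y**2 - 84y - 112)
  5y**3 - 45y**2 + 70y + 120 = ((5/28)y - 15/14)(28y**2 - 84y - 112) + (0)
Last nonzero remainder: 28y**2 - 84y - 112. Dividing through by 28 gives the monic gcd y**2 - 3y - 4.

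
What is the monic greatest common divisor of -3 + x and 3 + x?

Euclidean algorithm in ℚ[x]:
  x - 3 = (x + 3) + (-6)
  x + 3 = (-(1/6)x - 1/2)(-6) + (0)
The last nonzero remainder is the constant -6, so the polynomials are coprime and gcd = 1.

1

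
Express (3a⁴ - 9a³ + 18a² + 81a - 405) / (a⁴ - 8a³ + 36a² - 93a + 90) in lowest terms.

Apply the Euclidean algorithm:
  3a⁴ - 9a³ + 18a² + 81a - 405 = (3)(a⁴ - 8a³ + 36a² - 93a + 90) + (15a³ - 90a² + 360a - 675)
  a⁴ - 8a³ + 36a² - 93a + 90 = ((1/15)a - 2/15)(15a³ - 90a² + 360a - 675) + (0)
Last nonzero remainder: 15a³ - 90a² + 360a - 675. Dividing through by 15 gives the monic gcd a³ - 6a² + 24a - 45.
Cancel a³ - 6a² + 24a - 45 from numerator and denominator to get the reduced form.

(3a + 9)/(a - 2)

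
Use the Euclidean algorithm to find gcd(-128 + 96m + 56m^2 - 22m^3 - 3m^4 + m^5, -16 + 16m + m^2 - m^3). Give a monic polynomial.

Repeated division with remainder:
  m^5 - 3m^4 - 22m^3 + 56m^2 + 96m - 128 = (-m^2 + 2m + 8)(-m^3 + m^2 + 16m - 16) + (0)
Last nonzero remainder: -m^3 + m^2 + 16m - 16. Dividing through by -1 gives the monic gcd m^3 - m^2 - 16m + 16.

16 - 16m - m^2 + m^3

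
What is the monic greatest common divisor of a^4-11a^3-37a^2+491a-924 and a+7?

a+7

By polynomial division,
  a^4-11a^3-37a^2+491a-924 = (a^3-18a^2+89a-132)(a+7) + (0)
The last nonzero remainder a+7 is already monic.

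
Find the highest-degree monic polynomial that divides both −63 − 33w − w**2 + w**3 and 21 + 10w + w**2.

Euclidean algorithm in ℚ[w]:
  w**3 − w**2 − 33w − 63 = (w − 11)(w**2 + 10w + 21) + (56w + 168)
  w**2 + 10w + 21 = ((1/56)w + 1/8)(56w + 168) + (0)
Last nonzero remainder: 56w + 168. Dividing through by 56 gives the monic gcd w + 3.

3 + w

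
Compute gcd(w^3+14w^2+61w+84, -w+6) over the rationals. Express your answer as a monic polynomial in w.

Repeated division with remainder:
  w^3+14w^2+61w+84 = (-w^2-20w-181)(-w+6) + (1170)
  -w+6 = (-(1/1170)w+1/195)(1170) + (0)
The last nonzero remainder is the constant 1170, so the polynomials are coprime and gcd = 1.

1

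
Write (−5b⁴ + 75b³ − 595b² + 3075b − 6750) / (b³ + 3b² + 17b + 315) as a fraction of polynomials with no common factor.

(−5b² + 55b − 150)/(b + 7)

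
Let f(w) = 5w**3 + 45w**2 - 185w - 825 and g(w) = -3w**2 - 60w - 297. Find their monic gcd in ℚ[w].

Repeated division with remainder:
  5w**3 + 45w**2 - 185w - 825 = (-(5/3)w + 55/3)(-3w**2 - 60w - 297) + (420w + 4620)
  -3w**2 - 60w - 297 = (-(1/140)w - 9/140)(420w + 4620) + (0)
Last nonzero remainder: 420w + 4620. Dividing through by 420 gives the monic gcd w + 11.

w + 11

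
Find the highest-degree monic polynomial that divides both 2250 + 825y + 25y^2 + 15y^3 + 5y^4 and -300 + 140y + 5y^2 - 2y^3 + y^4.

150 + 5y + y^3

By polynomial division,
  5y^4 + 15y^3 + 25y^2 + 825y + 2250 = (5)(y^4 - 2y^3 + 5y^2 + 140y - 300) + (25y^3 + 125y + 3750)
  y^4 - 2y^3 + 5y^2 + 140y - 300 = ((1/25)y - 2/25)(25y^3 + 125y + 3750) + (0)
Last nonzero remainder: 25y^3 + 125y + 3750. Dividing through by 25 gives the monic gcd y^3 + 5y + 150.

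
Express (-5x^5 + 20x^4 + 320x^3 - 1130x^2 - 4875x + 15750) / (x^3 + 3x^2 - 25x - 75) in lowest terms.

(-5x^3 + 20x^2 + 195x - 630)/(x + 3)

Repeated division with remainder:
  -5x^5 + 20x^4 + 320x^3 - 1130x^2 - 4875x + 15750 = (-5x^2 + 35x + 90)(x^3 + 3x^2 - 25x - 75) + (-900x^2 + 22500)
  x^3 + 3x^2 - 25x - 75 = (-(1/900)x - 1/300)(-900x^2 + 22500) + (0)
Last nonzero remainder: -900x^2 + 22500. Dividing through by -900 gives the monic gcd x^2 - 25.
Cancel x^2 - 25 from numerator and denominator to get the reduced form.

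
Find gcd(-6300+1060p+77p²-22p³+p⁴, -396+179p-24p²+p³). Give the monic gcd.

Repeated division with remainder:
  p⁴-22p³+77p²+1060p-6300 = (p+2)(p³-24p²+179p-396) + (-54p²+1098p-5508)
  p³-24p²+179p-396 = (-(1/54)p+11/162)(-54p²+1098p-5508) + ((22/9)p-22)
  -54p²+1098p-5508 = (-(243/11)p+2754/11)((22/9)p-22) + (0)
Last nonzero remainder: (22/9)p-22. Dividing through by 22/9 gives the monic gcd p-9.

-9+p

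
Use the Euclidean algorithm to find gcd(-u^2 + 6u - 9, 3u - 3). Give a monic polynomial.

1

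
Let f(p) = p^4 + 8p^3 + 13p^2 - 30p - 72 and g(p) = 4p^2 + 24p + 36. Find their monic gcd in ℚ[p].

Apply the Euclidean algorithm:
  p^4 + 8p^3 + 13p^2 - 30p - 72 = ((1/4)p^2 + (1/2)p - 2)(4p^2 + 24p + 36) + (0)
Last nonzero remainder: 4p^2 + 24p + 36. Dividing through by 4 gives the monic gcd p^2 + 6p + 9.

p^2 + 6p + 9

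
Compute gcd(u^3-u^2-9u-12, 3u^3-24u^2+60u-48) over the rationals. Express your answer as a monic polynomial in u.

u-4

By polynomial division,
  u^3-u^2-9u-12 = (1/3)(3u^3-24u^2+60u-48) + (7u^2-29u+4)
  3u^3-24u^2+60u-48 = ((3/7)u-81/49)(7u^2-29u+4) + ((507/49)u-2028/49)
  7u^2-29u+4 = ((343/507)u-49/507)((507/49)u-2028/49) + (0)
Last nonzero remainder: (507/49)u-2028/49. Dividing through by 507/49 gives the monic gcd u-4.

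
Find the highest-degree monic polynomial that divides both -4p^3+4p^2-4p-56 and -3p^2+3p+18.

p+2

By polynomial division,
  -4p^3+4p^2-4p-56 = ((4/3)p)(-3p^2+3p+18) + (-28p-56)
  -3p^2+3p+18 = ((3/28)p-9/28)(-28p-56) + (0)
Last nonzero remainder: -28p-56. Dividing through by -28 gives the monic gcd p+2.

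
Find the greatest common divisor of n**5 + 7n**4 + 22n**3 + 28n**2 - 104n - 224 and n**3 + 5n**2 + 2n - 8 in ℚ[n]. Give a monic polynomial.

n**2 + 6n + 8

Repeated division with remainder:
  n**5 + 7n**4 + 22n**3 + 28n**2 - 104n - 224 = (n**2 + 2n + 10)(n**3 + 5n**2 + 2n - 8) + (-18n**2 - 108n - 144)
  n**3 + 5n**2 + 2n - 8 = (-(1/18)n + 1/18)(-18n**2 - 108n - 144) + (0)
Last nonzero remainder: -18n**2 - 108n - 144. Dividing through by -18 gives the monic gcd n**2 + 6n + 8.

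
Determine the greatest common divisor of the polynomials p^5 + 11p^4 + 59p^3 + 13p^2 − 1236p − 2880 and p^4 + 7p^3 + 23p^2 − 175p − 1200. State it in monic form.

p^3 + 12p^2 + 83p + 240

Apply the Euclidean algorithm:
  p^5 + 11p^4 + 59p^3 + 13p^2 − 1236p − 2880 = (p + 4)(p^4 + 7p^3 + 23p^2 − 175p − 1200) + (8p^3 + 96p^2 + 664p + 1920)
  p^4 + 7p^3 + 23p^2 − 175p − 1200 = ((1/8)p − 5/8)(8p^3 + 96p^2 + 664p + 1920) + (0)
Last nonzero remainder: 8p^3 + 96p^2 + 664p + 1920. Dividing through by 8 gives the monic gcd p^3 + 12p^2 + 83p + 240.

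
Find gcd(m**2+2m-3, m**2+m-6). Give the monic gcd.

m+3

Repeated division with remainder:
  m**2+2m-3 = (m**2+m-6) + (m+3)
  m**2+m-6 = (m-2)(m+3) + (0)
The last nonzero remainder m+3 is already monic.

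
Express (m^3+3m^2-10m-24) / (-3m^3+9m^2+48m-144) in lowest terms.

Repeated division with remainder:
  m^3+3m^2-10m-24 = (-1/3)(-3m^3+9m^2+48m-144) + (6m^2+6m-72)
  -3m^3+9m^2+48m-144 = (-(1/2)m+2)(6m^2+6m-72) + (0)
Last nonzero remainder: 6m^2+6m-72. Dividing through by 6 gives the monic gcd m^2+m-12.
Cancel m^2+m-12 from numerator and denominator to get the reduced form.

(-m-2)/(3m-12)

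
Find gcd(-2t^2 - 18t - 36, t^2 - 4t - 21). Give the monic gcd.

By polynomial division,
  -2t^2 - 18t - 36 = (-2)(t^2 - 4t - 21) + (-26t - 78)
  t^2 - 4t - 21 = (-(1/26)t + 7/26)(-26t - 78) + (0)
Last nonzero remainder: -26t - 78. Dividing through by -26 gives the monic gcd t + 3.

t + 3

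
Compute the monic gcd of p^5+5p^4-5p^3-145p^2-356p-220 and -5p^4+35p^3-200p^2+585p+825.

p^2-4p-5

Repeated division with remainder:
  p^5+5p^4-5p^3-145p^2-356p-220 = (-(1/5)p-12/5)(-5p^4+35p^3-200p^2+585p+825) + (39p^3-508p^2+1213p+1760)
  -5p^4+35p^3-200p^2+585p+825 = (-(5/39)p-1175/1521)(39p^3-508p^2+1213p+1760) + (-(664565/1521)p^2+(2658260/1521)p+3322825/1521)
  39p^3-508p^2+1213p+1760 = (-(59319/664565)p+48672/60415)(-(664565/1521)p^2+(2658260/1521)p+3322825/1521) + (0)
Last nonzero remainder: -(664565/1521)p^2+(2658260/1521)p+3322825/1521. Dividing through by -664565/1521 gives the monic gcd p^2-4p-5.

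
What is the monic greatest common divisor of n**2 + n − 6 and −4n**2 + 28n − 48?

1

Euclidean algorithm in ℚ[n]:
  n**2 + n − 6 = (−1/4)(−4n**2 + 28n − 48) + (8n − 18)
  −4n**2 + 28n − 48 = (−(1/2)n + 19/8)(8n − 18) + (−21/4)
  8n − 18 = (−(32/21)n + 24/7)(−21/4) + (0)
The last nonzero remainder is the constant −21/4, so the polynomials are coprime and gcd = 1.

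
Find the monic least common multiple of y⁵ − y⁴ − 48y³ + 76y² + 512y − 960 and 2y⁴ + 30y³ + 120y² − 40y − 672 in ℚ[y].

y⁶ + 6y⁵ − 55y⁴ − 260y³ + 1044y² + 2624y − 6720

Apply the Euclidean algorithm:
  y⁵ − y⁴ − 48y³ + 76y² + 512y − 960 = ((1/2)y − 8)(2y⁴ + 30y³ + 120y² − 40y − 672) + (132y³ + 1056y² + 528y − 6336)
  2y⁴ + 30y³ + 120y² − 40y − 672 = ((1/66)y + 7/66)(132y³ + 1056y² + 528y − 6336) + (0)
Last nonzero remainder: 132y³ + 1056y² + 528y − 6336. Dividing through by 132 gives the monic gcd y³ + 8y² + 4y − 48.
Then lcm(f, g) = f·g / gcd(f, g); expanding and making the result monic gives the answer.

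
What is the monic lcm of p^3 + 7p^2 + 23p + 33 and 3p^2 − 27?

Euclidean algorithm in ℚ[p]:
  p^3 + 7p^2 + 23p + 33 = ((1/3)p + 7/3)(3p^2 − 27) + (32p + 96)
  3p^2 − 27 = ((3/32)p − 9/32)(32p + 96) + (0)
Last nonzero remainder: 32p + 96. Dividing through by 32 gives the monic gcd p + 3.
Then lcm(f, g) = f·g / gcd(f, g); expanding and making the result monic gives the answer.

p^4 + 4p^3 + 2p^2 − 36p − 99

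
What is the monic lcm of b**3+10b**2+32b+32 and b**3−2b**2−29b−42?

Apply the Euclidean algorithm:
  b**3+10b**2+32b+32 = (b**3−2b**2−29b−42) + (12b**2+61b+74)
  b**3−2b**2−29b−42 = ((1/12)b−85/144)(12b**2+61b+74) + ((121/144)b+121/72)
  12b**2+61b+74 = ((1728/121)b+5328/121)((121/144)b+121/72) + (0)
Last nonzero remainder: (121/144)b+121/72. Dividing through by 121/144 gives the monic gcd b+2.
Then lcm(f, g) = f·g / gcd(f, g); expanding and making the result monic gives the answer.

b**5+6b**4−29b**3−306b**2−800b−672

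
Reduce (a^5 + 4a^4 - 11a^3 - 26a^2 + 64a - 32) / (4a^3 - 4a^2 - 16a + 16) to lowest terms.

(a^3 + 7a^2 + 8a - 16)/(4a + 8)

By polynomial division,
  a^5 + 4a^4 - 11a^3 - 26a^2 + 64a - 32 = ((1/4)a^2 + (5/4)a - 1/2)(4a^3 - 4a^2 - 16a + 16) + (-12a^2 + 36a - 24)
  4a^3 - 4a^2 - 16a + 16 = (-(1/3)a - 2/3)(-12a^2 + 36a - 24) + (0)
Last nonzero remainder: -12a^2 + 36a - 24. Dividing through by -12 gives the monic gcd a^2 - 3a + 2.
Cancel a^2 - 3a + 2 from numerator and denominator to get the reduced form.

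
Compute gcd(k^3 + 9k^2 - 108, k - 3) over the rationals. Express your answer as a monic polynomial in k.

By polynomial division,
  k^3 + 9k^2 - 108 = (k^2 + 12k + 36)(k - 3) + (0)
The last nonzero remainder k - 3 is already monic.

k - 3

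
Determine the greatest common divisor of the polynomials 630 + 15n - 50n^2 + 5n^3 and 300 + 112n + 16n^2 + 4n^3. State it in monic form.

3 + n

Euclidean algorithm in ℚ[n]:
  5n^3 - 50n^2 + 15n + 630 = (5/4)(4n^3 + 16n^2 + 112n + 300) + (-70n^2 - 125n + 255)
  4n^3 + 16n^2 + 112n + 300 = (-(2/35)n - 31/245)(-70n^2 - 125n + 255) + ((5427/49)n + 16281/49)
  -70n^2 - 125n + 255 = (-(3430/5427)n + 4165/5427)((5427/49)n + 16281/49) + (0)
Last nonzero remainder: (5427/49)n + 16281/49. Dividing through by 5427/49 gives the monic gcd n + 3.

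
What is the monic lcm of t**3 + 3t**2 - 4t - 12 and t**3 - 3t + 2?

Apply the Euclidean algorithm:
  t**3 + 3t**2 - 4t - 12 = (t**3 - 3t + 2) + (3t**2 - t - 14)
  t**3 - 3t + 2 = ((1/3)t + 1/9)(3t**2 - t - 14) + ((16/9)t + 32/9)
  3t**2 - t - 14 = ((27/16)t - 63/16)((16/9)t + 32/9) + (0)
Last nonzero remainder: (16/9)t + 32/9. Dividing through by 16/9 gives the monic gcd t + 2.
Then lcm(f, g) = f·g / gcd(f, g); expanding and making the result monic gives the answer.

t**5 + t**4 - 9t**3 - t**2 + 20t - 12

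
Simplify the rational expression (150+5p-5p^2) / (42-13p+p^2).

Repeated division with remainder:
  -5p^2+5p+150 = (-5)(p^2-13p+42) + (-60p+360)
  p^2-13p+42 = (-(1/60)p+7/60)(-60p+360) + (0)
Last nonzero remainder: -60p+360. Dividing through by -60 gives the monic gcd p-6.
Cancel p-6 from numerator and denominator to get the reduced form.

(-25-5p)/(-7+p)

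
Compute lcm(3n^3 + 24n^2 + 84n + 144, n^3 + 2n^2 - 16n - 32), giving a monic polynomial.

By polynomial division,
  3n^3 + 24n^2 + 84n + 144 = (3)(n^3 + 2n^2 - 16n - 32) + (18n^2 + 132n + 240)
  n^3 + 2n^2 - 16n - 32 = ((1/18)n - 8/27)(18n^2 + 132n + 240) + ((88/9)n + 352/9)
  18n^2 + 132n + 240 = ((81/44)n + 135/22)((88/9)n + 352/9) + (0)
Last nonzero remainder: (88/9)n + 352/9. Dividing through by 88/9 gives the monic gcd n + 4.
Then lcm(f, g) = f·g / gcd(f, g); expanding and making the result monic gives the answer.

n^5 + 6n^4 + 4n^3 - 72n^2 - 320n - 384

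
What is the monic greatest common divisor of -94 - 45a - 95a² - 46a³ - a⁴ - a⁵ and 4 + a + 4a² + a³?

1 + a²

Repeated division with remainder:
  -a⁵ - a⁴ - 46a³ - 95a² - 45a - 94 = (-a² + 3a - 57)(a³ + 4a² + a + 4) + (134a² + 134)
  a³ + 4a² + a + 4 = ((1/134)a + 2/67)(134a² + 134) + (0)
Last nonzero remainder: 134a² + 134. Dividing through by 134 gives the monic gcd a² + 1.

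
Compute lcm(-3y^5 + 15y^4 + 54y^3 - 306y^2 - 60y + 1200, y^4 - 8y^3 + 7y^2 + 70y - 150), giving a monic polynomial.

y^6 - 2y^5 - 33y^4 + 48y^3 + 326y^2 - 340y - 1200

Euclidean algorithm in ℚ[y]:
  -3y^5 + 15y^4 + 54y^3 - 306y^2 - 60y + 1200 = (-3y - 9)(y^4 - 8y^3 + 7y^2 + 70y - 150) + (3y^3 - 33y^2 + 120y - 150)
  y^4 - 8y^3 + 7y^2 + 70y - 150 = ((1/3)y + 1)(3y^3 - 33y^2 + 120y - 150) + (0)
Last nonzero remainder: 3y^3 - 33y^2 + 120y - 150. Dividing through by 3 gives the monic gcd y^3 - 11y^2 + 40y - 50.
Then lcm(f, g) = f·g / gcd(f, g); expanding and making the result monic gives the answer.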